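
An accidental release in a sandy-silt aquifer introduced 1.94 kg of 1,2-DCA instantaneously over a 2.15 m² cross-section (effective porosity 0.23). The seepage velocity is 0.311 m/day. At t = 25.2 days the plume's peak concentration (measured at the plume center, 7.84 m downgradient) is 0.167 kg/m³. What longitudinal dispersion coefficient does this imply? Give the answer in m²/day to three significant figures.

At the plume center C_max = M/(n_e·A·√(4πDt)), so D = M²/(4πt·(n_e·A·C_max)²).
n_e·A·C_max = 0.23 × 2.15 × 0.167 = 0.08258 kg/m.
D = 1.94²/(4π × 25.2 × 0.08258²) = 1.74 m²/day.

1.74 m²/day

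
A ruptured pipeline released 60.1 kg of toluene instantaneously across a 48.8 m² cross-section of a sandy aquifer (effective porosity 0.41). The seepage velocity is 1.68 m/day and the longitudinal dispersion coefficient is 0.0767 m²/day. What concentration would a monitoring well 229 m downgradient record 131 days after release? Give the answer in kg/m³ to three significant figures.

For an instantaneous plane source, C(x,t) = M/(n_e·A·√(4πDt)) · exp(−(x−vt)²/(4Dt)), with n_e·A the pore (flow) area.
Plume center vt = 1.68 × 131 = 220.08 m, so the well at 229 m is 8.92 m downgradient of the peak.
√(4πDt) = 11.24 m, giving peak height M/(n_e·A·√(4πDt)) = 60.1/(0.41 × 48.8 × 11.24) = 0.2672 kg/m³.
(x−vt)²/(4Dt) = (8.92)²/(4 × 0.0767 × 131) = 1.980; exp(−1.980) = 0.1381.
C = 0.2672 × 0.1381 = 0.0369 kg/m³.

0.0369 kg/m³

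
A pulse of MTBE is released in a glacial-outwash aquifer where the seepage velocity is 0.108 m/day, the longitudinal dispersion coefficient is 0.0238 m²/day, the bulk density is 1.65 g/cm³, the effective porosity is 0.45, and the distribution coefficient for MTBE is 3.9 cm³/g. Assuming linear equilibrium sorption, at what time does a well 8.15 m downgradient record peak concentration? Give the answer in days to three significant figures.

1120 days

Retardation factor R = 1 + ρ_b·K_d/n = 1 + 1.65 × 3.9/0.45 = 15.30.
Sorption retards both mechanisms: v_R = v/R = 0.007059 m/day, D_R = D/R = 0.001556 m²/day.
Peak time from v_R²t² + 2D_R t − x² = 0: t = (√(D_R² + v_R²x²) − D_R)/v_R².
√(D_R² + v_R²x²) = √(0.001556² + 0.007059² × 8.15²) = 0.05755; v_R² = 4.983e-05.
t = (0.05755 − 0.001556)/4.983e-05 = 1120 days.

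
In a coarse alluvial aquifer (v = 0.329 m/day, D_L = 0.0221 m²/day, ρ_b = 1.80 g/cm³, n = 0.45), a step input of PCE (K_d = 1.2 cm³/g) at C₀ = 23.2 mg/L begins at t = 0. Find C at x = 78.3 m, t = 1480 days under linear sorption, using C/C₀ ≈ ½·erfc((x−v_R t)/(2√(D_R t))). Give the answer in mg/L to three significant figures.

22.1 mg/L

Retardation factor R = 1 + ρ_b·K_d/n = 1 + 1.80 × 1.2/0.45 = 5.800.
Sorption retards both mechanisms: v_R = v/R = 0.05672 m/day, D_R = D/R = 0.003810 m²/day.
v_R·t = 0.05672 × 1480 = 83.9456 m; 2√(D_R t) = 4.749 m; argument = (78.3 − 83.9456)/4.749 = -1.189.
C = C₀ × ½·erfc(-1.189) = 23.2 × 0.9537 = 22.1 mg/L.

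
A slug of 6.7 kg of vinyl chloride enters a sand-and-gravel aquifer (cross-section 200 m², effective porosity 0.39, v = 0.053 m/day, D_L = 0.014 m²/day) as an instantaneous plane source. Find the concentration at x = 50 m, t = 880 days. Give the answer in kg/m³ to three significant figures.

For an instantaneous plane source, C(x,t) = M/(n_e·A·√(4πDt)) · exp(−(x−vt)²/(4Dt)), with n_e·A the pore (flow) area.
Plume center vt = 0.053 × 880 = 46.64 m, so the well at 50 m is 3.36 m downgradient of the peak.
√(4πDt) = 12.44 m, giving peak height M/(n_e·A·√(4πDt)) = 6.7/(0.39 × 200 × 12.44) = 0.006905 kg/m³.
(x−vt)²/(4Dt) = (3.36)²/(4 × 0.014 × 880) = 0.2291; exp(−0.2291) = 0.7952.
C = 0.006905 × 0.7952 = 0.00549 kg/m³.

0.00549 kg/m³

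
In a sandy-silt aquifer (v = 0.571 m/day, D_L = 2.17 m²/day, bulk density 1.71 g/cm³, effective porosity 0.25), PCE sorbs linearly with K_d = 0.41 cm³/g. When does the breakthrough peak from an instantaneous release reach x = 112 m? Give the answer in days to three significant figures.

Retardation factor R = 1 + ρ_b·K_d/n = 1 + 1.71 × 0.41/0.25 = 3.804.
Sorption retards both mechanisms: v_R = v/R = 0.1501 m/day, D_R = D/R = 0.5705 m²/day.
Peak time from v_R²t² + 2D_R t − x² = 0: t = (√(D_R² + v_R²x²) − D_R)/v_R².
√(D_R² + v_R²x²) = √(0.5705² + 0.1501² × 112²) = 16.82; v_R² = 0.02253.
t = (16.82 − 0.5705)/0.02253 = 721 days.

721 days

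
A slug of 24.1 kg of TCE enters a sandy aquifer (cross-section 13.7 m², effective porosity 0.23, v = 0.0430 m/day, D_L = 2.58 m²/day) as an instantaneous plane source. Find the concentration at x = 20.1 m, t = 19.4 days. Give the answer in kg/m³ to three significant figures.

0.0478 kg/m³

For an instantaneous plane source, C(x,t) = M/(n_e·A·√(4πDt)) · exp(−(x−vt)²/(4Dt)), with n_e·A the pore (flow) area.
Plume center vt = 0.0430 × 19.4 = 0.8342 m, so the well at 20.1 m is 19.2658 m downgradient of the peak.
√(4πDt) = 25.08 m, giving peak height M/(n_e·A·√(4πDt)) = 24.1/(0.23 × 13.7 × 25.08) = 0.3050 kg/m³.
(x−vt)²/(4Dt) = (19.2658)²/(4 × 2.58 × 19.4) = 1.854; exp(−1.854) = 0.1566.
C = 0.3050 × 0.1566 = 0.0478 kg/m³.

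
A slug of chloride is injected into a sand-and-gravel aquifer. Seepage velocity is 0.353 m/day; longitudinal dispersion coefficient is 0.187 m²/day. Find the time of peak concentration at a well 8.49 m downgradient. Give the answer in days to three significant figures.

22.6 days

For the 1D instantaneous-source solution, setting ∂C/∂t = 0 at fixed x gives v²t² + 2Dt − x² = 0, so t = (√(D² + v²x²) − D)/v².
√(D² + v²x²) = √(0.187² + 0.353² × 8.49²) = 3.003; v² = 0.124609.
t = (3.003 − 0.187)/0.124609 = 22.6 days (vs. the pure-advection estimate x/v = 24.1 d).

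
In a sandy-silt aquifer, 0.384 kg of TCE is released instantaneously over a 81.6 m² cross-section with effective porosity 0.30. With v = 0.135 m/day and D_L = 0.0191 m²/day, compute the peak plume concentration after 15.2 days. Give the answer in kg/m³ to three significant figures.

0.00821 kg/m³

The peak of an instantaneous 1D plume sits at x = vt; there the Gaussian factor is 1 and C_max = M/(n_e·A·√(4πDt)), where n_e·A is the pore area the mass is dissolved in.
√(4πDt) = √(4π × 0.0191 × 15.2) = 1.910 m, so C_max = 0.384/(0.30 × 81.6 × 1.910) = 0.00821 kg/m³.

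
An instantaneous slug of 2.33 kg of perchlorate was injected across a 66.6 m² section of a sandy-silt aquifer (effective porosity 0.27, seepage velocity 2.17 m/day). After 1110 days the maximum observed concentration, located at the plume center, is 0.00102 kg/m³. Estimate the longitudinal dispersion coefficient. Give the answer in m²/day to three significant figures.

1.16 m²/day

At the plume center C_max = M/(n_e·A·√(4πDt)), so D = M²/(4πt·(n_e·A·C_max)²).
n_e·A·C_max = 0.27 × 66.6 × 0.00102 = 0.01834 kg/m.
D = 2.33²/(4π × 1110 × 0.01834²) = 1.16 m²/day.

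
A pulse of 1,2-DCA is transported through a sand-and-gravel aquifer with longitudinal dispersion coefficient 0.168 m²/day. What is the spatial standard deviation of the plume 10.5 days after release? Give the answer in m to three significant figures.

Dispersive spreading gives a Gaussian with σ² = 2Dt; advection only shifts the center.
σ = √(2 × 0.168 × 10.5) = 1.88 m.

1.88 m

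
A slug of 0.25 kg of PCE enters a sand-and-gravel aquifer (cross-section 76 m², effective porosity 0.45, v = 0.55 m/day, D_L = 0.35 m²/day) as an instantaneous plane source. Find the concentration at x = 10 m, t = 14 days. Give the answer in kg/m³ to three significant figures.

0.000711 kg/m³

For an instantaneous plane source, C(x,t) = M/(n_e·A·√(4πDt)) · exp(−(x−vt)²/(4Dt)), with n_e·A the pore (flow) area.
Plume center vt = 0.55 × 14 = 7.7 m, so the well at 10 m is 2.3 m downgradient of the peak.
√(4πDt) = 7.847 m, giving peak height M/(n_e·A·√(4πDt)) = 0.25/(0.45 × 76 × 7.847) = 0.0009316 kg/m³.
(x−vt)²/(4Dt) = (2.3)²/(4 × 0.35 × 14) = 0.2699; exp(−0.2699) = 0.7635.
C = 0.0009316 × 0.7635 = 0.000711 kg/m³.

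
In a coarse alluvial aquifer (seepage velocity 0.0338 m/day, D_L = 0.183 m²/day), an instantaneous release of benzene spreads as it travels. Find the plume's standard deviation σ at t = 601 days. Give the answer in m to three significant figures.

Dispersive spreading gives a Gaussian with σ² = 2Dt; advection only shifts the center.
σ = √(2 × 0.183 × 601) = 14.8 m.

14.8 m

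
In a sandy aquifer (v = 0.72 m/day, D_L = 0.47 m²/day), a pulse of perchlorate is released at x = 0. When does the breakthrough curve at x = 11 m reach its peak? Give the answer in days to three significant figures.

14.4 days

For the 1D instantaneous-source solution, setting ∂C/∂t = 0 at fixed x gives v²t² + 2Dt − x² = 0, so t = (√(D² + v²x²) − D)/v².
√(D² + v²x²) = √(0.47² + 0.72² × 11²) = 7.934; v² = 0.5184.
t = (7.934 − 0.47)/0.5184 = 14.4 days (vs. the pure-advection estimate x/v = 15.3 d).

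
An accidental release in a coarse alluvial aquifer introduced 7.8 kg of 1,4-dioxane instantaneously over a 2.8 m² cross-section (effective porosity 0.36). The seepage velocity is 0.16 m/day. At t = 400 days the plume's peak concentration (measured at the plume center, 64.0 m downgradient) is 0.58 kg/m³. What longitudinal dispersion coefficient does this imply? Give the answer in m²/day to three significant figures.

At the plume center C_max = M/(n_e·A·√(4πDt)), so D = M²/(4πt·(n_e·A·C_max)²).
n_e·A·C_max = 0.36 × 2.8 × 0.58 = 0.5846 kg/m.
D = 7.8²/(4π × 400 × 0.5846²) = 0.0354 m²/day.

0.0354 m²/day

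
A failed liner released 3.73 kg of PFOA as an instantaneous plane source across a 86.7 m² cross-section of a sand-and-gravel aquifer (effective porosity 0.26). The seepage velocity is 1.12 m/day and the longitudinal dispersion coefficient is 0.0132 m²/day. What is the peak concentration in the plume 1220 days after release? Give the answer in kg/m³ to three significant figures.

The peak of an instantaneous 1D plume sits at x = vt; there the Gaussian factor is 1 and C_max = M/(n_e·A·√(4πDt)), where n_e·A is the pore area the mass is dissolved in.
√(4πDt) = √(4π × 0.0132 × 1220) = 14.23 m, so C_max = 3.73/(0.26 × 86.7 × 14.23) = 0.0116 kg/m³.

0.0116 kg/m³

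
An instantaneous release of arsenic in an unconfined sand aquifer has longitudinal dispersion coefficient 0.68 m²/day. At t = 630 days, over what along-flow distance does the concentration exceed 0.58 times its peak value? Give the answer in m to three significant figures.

The plume is Gaussian with σ = √(2Dt) = √(2 × 0.68 × 630) = 29.27 m.
C/C_peak = exp(−Δx²/(2σ²)) = 0.58 ⇒ Δx = σ·√(−2 ln 0.58) = 29.27 × 1.044 = 30.56 m.
Width = 2Δx = 61.1 m.

61.1 m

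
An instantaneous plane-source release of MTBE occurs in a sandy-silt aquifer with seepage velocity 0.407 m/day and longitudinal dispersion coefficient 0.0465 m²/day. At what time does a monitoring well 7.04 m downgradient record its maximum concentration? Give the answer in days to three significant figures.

17.0 days

For the 1D instantaneous-source solution, setting ∂C/∂t = 0 at fixed x gives v²t² + 2Dt − x² = 0, so t = (√(D² + v²x²) − D)/v².
√(D² + v²x²) = √(0.0465² + 0.407² × 7.04²) = 2.866; v² = 0.165649.
t = (2.866 − 0.0465)/0.165649 = 17.0 days (vs. the pure-advection estimate x/v = 17.3 d).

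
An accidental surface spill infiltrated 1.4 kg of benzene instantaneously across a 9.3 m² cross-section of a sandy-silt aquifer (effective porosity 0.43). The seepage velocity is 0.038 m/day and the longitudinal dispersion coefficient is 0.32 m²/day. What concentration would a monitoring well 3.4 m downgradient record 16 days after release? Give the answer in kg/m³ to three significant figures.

For an instantaneous plane source, C(x,t) = M/(n_e·A·√(4πDt)) · exp(−(x−vt)²/(4Dt)), with n_e·A the pore (flow) area.
Plume center vt = 0.038 × 16 = 0.608 m, so the well at 3.4 m is 2.792 m downgradient of the peak.
√(4πDt) = 8.021 m, giving peak height M/(n_e·A·√(4πDt)) = 1.4/(0.43 × 9.3 × 8.021) = 0.04365 kg/m³.
(x−vt)²/(4Dt) = (2.792)²/(4 × 0.32 × 16) = 0.3806; exp(−0.3806) = 0.6835.
C = 0.04365 × 0.6835 = 0.0298 kg/m³.

0.0298 kg/m³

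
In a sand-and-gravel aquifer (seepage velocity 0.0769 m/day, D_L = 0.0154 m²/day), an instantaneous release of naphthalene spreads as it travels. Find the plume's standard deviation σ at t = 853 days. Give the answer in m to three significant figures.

5.13 m

Dispersive spreading gives a Gaussian with σ² = 2Dt; advection only shifts the center.
σ = √(2 × 0.0154 × 853) = 5.13 m.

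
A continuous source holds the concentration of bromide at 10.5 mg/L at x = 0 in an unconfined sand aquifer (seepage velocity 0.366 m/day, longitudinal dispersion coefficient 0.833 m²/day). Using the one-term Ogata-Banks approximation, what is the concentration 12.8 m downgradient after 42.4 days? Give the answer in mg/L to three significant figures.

6.58 mg/L

For a continuous step input, C/C₀ ≈ ½·erfc((x−vt)/(2√(Dt))).
vt = 0.366 × 42.4 = 15.5184 m and 2√(Dt) = 2√(0.833 × 42.4) = 11.89 m.
Argument (x−vt)/(2√(Dt)) = (12.8 − 15.5184)/11.89 = -0.2286; ½·erfc(-0.2286) = 0.6268.
C = 10.5 × 0.6268 = 6.58 mg/L.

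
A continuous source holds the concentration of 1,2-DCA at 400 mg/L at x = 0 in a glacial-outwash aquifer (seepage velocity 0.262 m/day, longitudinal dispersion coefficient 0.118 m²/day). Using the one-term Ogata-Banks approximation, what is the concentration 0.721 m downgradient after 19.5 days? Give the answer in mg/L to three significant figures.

392 mg/L

For a continuous step input, C/C₀ ≈ ½·erfc((x−vt)/(2√(Dt))).
vt = 0.262 × 19.5 = 5.109 m and 2√(Dt) = 2√(0.118 × 19.5) = 3.034 m.
Argument (x−vt)/(2√(Dt)) = (0.721 − 5.109)/3.034 = -1.446; ½·erfc(-1.446) = 0.9796.
C = 400 × 0.9796 = 392 mg/L.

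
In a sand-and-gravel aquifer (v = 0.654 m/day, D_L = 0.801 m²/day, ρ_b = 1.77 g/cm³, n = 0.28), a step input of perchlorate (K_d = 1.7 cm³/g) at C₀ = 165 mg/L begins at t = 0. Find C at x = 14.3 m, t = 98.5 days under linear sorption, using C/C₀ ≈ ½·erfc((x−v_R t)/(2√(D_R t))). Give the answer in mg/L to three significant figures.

Retardation factor R = 1 + ρ_b·K_d/n = 1 + 1.77 × 1.7/0.28 = 11.75.
Sorption retards both mechanisms: v_R = v/R = 0.05566 m/day, D_R = D/R = 0.06817 m²/day.
v_R·t = 0.05566 × 98.5 = 5.48251 m; 2√(D_R t) = 5.183 m; argument = (14.3 − 5.48251)/5.183 = 1.701.
C = C₀ × ½·erfc(1.701) = 165 × 0.008073 = 1.33 mg/L.

1.33 mg/L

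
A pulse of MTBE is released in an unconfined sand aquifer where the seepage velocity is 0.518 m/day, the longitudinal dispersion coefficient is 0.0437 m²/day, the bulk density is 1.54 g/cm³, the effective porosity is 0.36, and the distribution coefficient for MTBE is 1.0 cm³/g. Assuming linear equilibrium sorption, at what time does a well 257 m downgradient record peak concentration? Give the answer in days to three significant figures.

2620 days

Retardation factor R = 1 + ρ_b·K_d/n = 1 + 1.54 × 1.0/0.36 = 5.278.
Sorption retards both mechanisms: v_R = v/R = 0.09814 m/day, D_R = D/R = 0.008280 m²/day.
Peak time from v_R²t² + 2D_R t − x² = 0: t = (√(D_R² + v_R²x²) − D_R)/v_R².
√(D_R² + v_R²x²) = √(0.008280² + 0.09814² × 257²) = 25.22; v_R² = 0.009631.
t = (25.22 − 0.008280)/0.009631 = 2620 days.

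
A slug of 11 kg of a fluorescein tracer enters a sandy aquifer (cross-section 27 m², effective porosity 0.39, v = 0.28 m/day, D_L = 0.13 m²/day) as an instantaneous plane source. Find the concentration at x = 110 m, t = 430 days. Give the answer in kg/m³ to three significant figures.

For an instantaneous plane source, C(x,t) = M/(n_e·A·√(4πDt)) · exp(−(x−vt)²/(4Dt)), with n_e·A the pore (flow) area.
Plume center vt = 0.28 × 430 = 120.4 m, so the well at 110 m is 10.4 m upgradient of the peak.
√(4πDt) = 26.50 m, giving peak height M/(n_e·A·√(4πDt)) = 11/(0.39 × 27 × 26.50) = 0.03942 kg/m³.
(x−vt)²/(4Dt) = (-10.4)²/(4 × 0.13 × 430) = 0.4837; exp(−0.4837) = 0.6165.
C = 0.03942 × 0.6165 = 0.0243 kg/m³.

0.0243 kg/m³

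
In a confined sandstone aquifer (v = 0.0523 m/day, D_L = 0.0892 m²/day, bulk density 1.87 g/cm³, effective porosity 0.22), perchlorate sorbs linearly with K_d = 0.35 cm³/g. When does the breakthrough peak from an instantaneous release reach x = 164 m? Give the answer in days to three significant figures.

12300 days

Retardation factor R = 1 + ρ_b·K_d/n = 1 + 1.87 × 0.35/0.22 = 3.975.
Sorption retards both mechanisms: v_R = v/R = 0.01316 m/day, D_R = D/R = 0.02244 m²/day.
Peak time from v_R²t² + 2D_R t − x² = 0: t = (√(D_R² + v_R²x²) − D_R)/v_R².
√(D_R² + v_R²x²) = √(0.02244² + 0.01316² × 164²) = 2.158; v_R² = 0.0001732.
t = (2.158 − 0.02244)/0.0001732 = 12300 days.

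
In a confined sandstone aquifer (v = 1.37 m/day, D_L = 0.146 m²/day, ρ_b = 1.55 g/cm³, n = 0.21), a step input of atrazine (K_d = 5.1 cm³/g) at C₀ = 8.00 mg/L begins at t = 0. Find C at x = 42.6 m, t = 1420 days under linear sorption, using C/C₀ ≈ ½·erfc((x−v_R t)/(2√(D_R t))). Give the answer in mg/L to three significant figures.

7.93 mg/L

Retardation factor R = 1 + ρ_b·K_d/n = 1 + 1.55 × 5.1/0.21 = 38.64.
Sorption retards both mechanisms: v_R = v/R = 0.03546 m/day, D_R = D/R = 0.003778 m²/day.
v_R·t = 0.03546 × 1420 = 50.3532 m; 2√(D_R t) = 4.632 m; argument = (42.6 − 50.3532)/4.632 = -1.674.
C = C₀ × ½·erfc(-1.674) = 8.00 × 0.9910 = 7.93 mg/L.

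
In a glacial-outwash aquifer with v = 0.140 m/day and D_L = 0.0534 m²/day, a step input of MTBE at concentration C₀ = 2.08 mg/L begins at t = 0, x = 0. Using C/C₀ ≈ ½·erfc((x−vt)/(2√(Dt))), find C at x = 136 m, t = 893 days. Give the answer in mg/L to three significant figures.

For a continuous step input, C/C₀ ≈ ½·erfc((x−vt)/(2√(Dt))).
vt = 0.140 × 893 = 125.02 m and 2√(Dt) = 2√(0.0534 × 893) = 13.81 m.
Argument (x−vt)/(2√(Dt)) = (136 − 125.02)/13.81 = 0.7951; ½·erfc(0.7951) = 0.1304.
C = 2.08 × 0.1304 = 0.271 mg/L.

0.271 mg/L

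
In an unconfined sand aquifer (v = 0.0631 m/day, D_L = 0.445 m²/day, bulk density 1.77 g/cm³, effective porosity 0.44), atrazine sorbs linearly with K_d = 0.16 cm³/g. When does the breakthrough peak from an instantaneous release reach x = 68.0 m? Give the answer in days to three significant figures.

1600 days

Retardation factor R = 1 + ρ_b·K_d/n = 1 + 1.77 × 0.16/0.44 = 1.644.
Sorption retards both mechanisms: v_R = v/R = 0.03838 m/day, D_R = D/R = 0.2707 m²/day.
Peak time from v_R²t² + 2D_R t − x² = 0: t = (√(D_R² + v_R²x²) − D_R)/v_R².
√(D_R² + v_R²x²) = √(0.2707² + 0.03838² × 68.0²) = 2.624; v_R² = 0.001473.
t = (2.624 − 0.2707)/0.001473 = 1600 days.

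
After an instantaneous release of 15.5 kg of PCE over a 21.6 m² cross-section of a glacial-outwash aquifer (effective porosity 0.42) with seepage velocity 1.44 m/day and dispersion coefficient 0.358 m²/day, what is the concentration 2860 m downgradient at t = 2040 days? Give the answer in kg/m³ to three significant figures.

0.00227 kg/m³

For an instantaneous plane source, C(x,t) = M/(n_e·A·√(4πDt)) · exp(−(x−vt)²/(4Dt)), with n_e·A the pore (flow) area.
Plume center vt = 1.44 × 2040 = 2937.6 m, so the well at 2860 m is 77.6 m upgradient of the peak.
√(4πDt) = 95.80 m, giving peak height M/(n_e·A·√(4πDt)) = 15.5/(0.42 × 21.6 × 95.80) = 0.01783 kg/m³.
(x−vt)²/(4Dt) = (-77.6)²/(4 × 0.358 × 2040) = 2.061; exp(−2.061) = 0.1273.
C = 0.01783 × 0.1273 = 0.00227 kg/m³.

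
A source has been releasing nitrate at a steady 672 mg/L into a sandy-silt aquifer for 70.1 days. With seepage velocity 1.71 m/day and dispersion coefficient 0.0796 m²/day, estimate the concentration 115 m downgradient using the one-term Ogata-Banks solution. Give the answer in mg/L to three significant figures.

623 mg/L

For a continuous step input, C/C₀ ≈ ½·erfc((x−vt)/(2√(Dt))).
vt = 1.71 × 70.1 = 119.871 m and 2√(Dt) = 2√(0.0796 × 70.1) = 4.724 m.
Argument (x−vt)/(2√(Dt)) = (115 − 119.871)/4.724 = -1.031; ½·erfc(-1.031) = 0.9276.
C = 672 × 0.9276 = 623 mg/L.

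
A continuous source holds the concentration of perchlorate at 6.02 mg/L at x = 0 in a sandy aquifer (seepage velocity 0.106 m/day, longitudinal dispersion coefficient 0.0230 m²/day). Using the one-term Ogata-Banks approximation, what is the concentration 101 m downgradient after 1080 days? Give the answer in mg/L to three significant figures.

5.85 mg/L

For a continuous step input, C/C₀ ≈ ½·erfc((x−vt)/(2√(Dt))).
vt = 0.106 × 1080 = 114.48 m and 2√(Dt) = 2√(0.0230 × 1080) = 9.968 m.
Argument (x−vt)/(2√(Dt)) = (101 − 114.48)/9.968 = -1.352; ½·erfc(-1.352) = 0.9721.
C = 6.02 × 0.9721 = 5.85 mg/L.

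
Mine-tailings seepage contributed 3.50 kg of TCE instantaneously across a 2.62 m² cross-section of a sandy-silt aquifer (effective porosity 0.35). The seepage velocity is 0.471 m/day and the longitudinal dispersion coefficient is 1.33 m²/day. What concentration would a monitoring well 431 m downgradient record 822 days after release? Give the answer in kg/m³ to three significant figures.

For an instantaneous plane source, C(x,t) = M/(n_e·A·√(4πDt)) · exp(−(x−vt)²/(4Dt)), with n_e·A the pore (flow) area.
Plume center vt = 0.471 × 822 = 387.162 m, so the well at 431 m is 43.838 m downgradient of the peak.
√(4πDt) = 117.2 m, giving peak height M/(n_e·A·√(4πDt)) = 3.50/(0.35 × 2.62 × 117.2) = 0.03257 kg/m³.
(x−vt)²/(4Dt) = (43.838)²/(4 × 1.33 × 822) = 0.4395; exp(−0.4395) = 0.6444.
C = 0.03257 × 0.6444 = 0.0210 kg/m³.

0.0210 kg/m³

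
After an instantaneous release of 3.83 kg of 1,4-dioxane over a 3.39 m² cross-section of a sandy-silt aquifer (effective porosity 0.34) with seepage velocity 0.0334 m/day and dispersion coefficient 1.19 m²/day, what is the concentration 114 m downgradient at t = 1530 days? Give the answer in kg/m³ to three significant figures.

0.0128 kg/m³

For an instantaneous plane source, C(x,t) = M/(n_e·A·√(4πDt)) · exp(−(x−vt)²/(4Dt)), with n_e·A the pore (flow) area.
Plume center vt = 0.0334 × 1530 = 51.102 m, so the well at 114 m is 62.898 m downgradient of the peak.
√(4πDt) = 151.3 m, giving peak height M/(n_e·A·√(4πDt)) = 3.83/(0.34 × 3.39 × 151.3) = 0.02196 kg/m³.
(x−vt)²/(4Dt) = (62.898)²/(4 × 1.19 × 1530) = 0.5432; exp(−0.5432) = 0.5809.
C = 0.02196 × 0.5809 = 0.0128 kg/m³.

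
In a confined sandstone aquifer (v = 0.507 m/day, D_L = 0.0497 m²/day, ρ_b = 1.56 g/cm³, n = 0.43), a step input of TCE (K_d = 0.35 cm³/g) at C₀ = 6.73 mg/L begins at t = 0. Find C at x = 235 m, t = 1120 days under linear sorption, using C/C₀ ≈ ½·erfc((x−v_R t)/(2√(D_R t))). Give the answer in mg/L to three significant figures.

6.63 mg/L

Retardation factor R = 1 + ρ_b·K_d/n = 1 + 1.56 × 0.35/0.43 = 2.270.
Sorption retards both mechanisms: v_R = v/R = 0.2233 m/day, D_R = D/R = 0.02189 m²/day.
v_R·t = 0.2233 × 1120 = 250.096 m; 2√(D_R t) = 9.903 m; argument = (235 − 250.096)/9.903 = -1.524.
C = C₀ × ½·erfc(-1.524) = 6.73 × 0.9844 = 6.63 mg/L.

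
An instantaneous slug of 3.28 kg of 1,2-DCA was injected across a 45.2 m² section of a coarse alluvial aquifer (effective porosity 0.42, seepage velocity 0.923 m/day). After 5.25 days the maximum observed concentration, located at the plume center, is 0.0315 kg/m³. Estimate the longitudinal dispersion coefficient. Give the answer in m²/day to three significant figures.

At the plume center C_max = M/(n_e·A·√(4πDt)), so D = M²/(4πt·(n_e·A·C_max)²).
n_e·A·C_max = 0.42 × 45.2 × 0.0315 = 0.5980 kg/m.
D = 3.28²/(4π × 5.25 × 0.5980²) = 0.456 m²/day.

0.456 m²/day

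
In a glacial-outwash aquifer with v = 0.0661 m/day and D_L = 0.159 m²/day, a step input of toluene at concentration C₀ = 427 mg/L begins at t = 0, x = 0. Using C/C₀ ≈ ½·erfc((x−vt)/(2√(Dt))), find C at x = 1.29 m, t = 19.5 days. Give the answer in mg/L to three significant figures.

213 mg/L

For a continuous step input, C/C₀ ≈ ½·erfc((x−vt)/(2√(Dt))).
vt = 0.0661 × 19.5 = 1.28895 m and 2√(Dt) = 2√(0.159 × 19.5) = 3.522 m.
Argument (x−vt)/(2√(Dt)) = (1.29 − 1.28895)/3.522 = 0.0002981; ½·erfc(0.0002981) = 0.4998.
C = 427 × 0.4998 = 213 mg/L.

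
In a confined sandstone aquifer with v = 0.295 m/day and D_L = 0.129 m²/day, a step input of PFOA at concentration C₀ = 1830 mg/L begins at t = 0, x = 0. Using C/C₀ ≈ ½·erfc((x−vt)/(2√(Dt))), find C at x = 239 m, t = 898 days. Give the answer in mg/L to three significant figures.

For a continuous step input, C/C₀ ≈ ½·erfc((x−vt)/(2√(Dt))).
vt = 0.295 × 898 = 264.91 m and 2√(Dt) = 2√(0.129 × 898) = 21.53 m.
Argument (x−vt)/(2√(Dt)) = (239 − 264.91)/21.53 = -1.203; ½·erfc(-1.203) = 0.9556.
C = 1830 × 0.9556 = 1750 mg/L.

1750 mg/L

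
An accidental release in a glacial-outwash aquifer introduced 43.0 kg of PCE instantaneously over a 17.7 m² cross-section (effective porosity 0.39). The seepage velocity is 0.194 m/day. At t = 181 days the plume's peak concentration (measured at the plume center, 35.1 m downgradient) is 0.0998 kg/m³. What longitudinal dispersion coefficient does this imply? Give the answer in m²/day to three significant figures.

At the plume center C_max = M/(n_e·A·√(4πDt)), so D = M²/(4πt·(n_e·A·C_max)²).
n_e·A·C_max = 0.39 × 17.7 × 0.0998 = 0.6889 kg/m.
D = 43.0²/(4π × 181 × 0.6889²) = 1.71 m²/day.

1.71 m²/day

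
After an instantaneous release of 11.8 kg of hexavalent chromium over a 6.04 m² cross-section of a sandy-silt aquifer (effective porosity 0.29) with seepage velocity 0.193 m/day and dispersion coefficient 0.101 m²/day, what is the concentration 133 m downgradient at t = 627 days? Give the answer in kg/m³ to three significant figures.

0.135 kg/m³

For an instantaneous plane source, C(x,t) = M/(n_e·A·√(4πDt)) · exp(−(x−vt)²/(4Dt)), with n_e·A the pore (flow) area.
Plume center vt = 0.193 × 627 = 121.011 m, so the well at 133 m is 11.989 m downgradient of the peak.
√(4πDt) = 28.21 m, giving peak height M/(n_e·A·√(4πDt)) = 11.8/(0.29 × 6.04 × 28.21) = 0.2388 kg/m³.
(x−vt)²/(4Dt) = (11.989)²/(4 × 0.101 × 627) = 0.5674; exp(−0.5674) = 0.5670.
C = 0.2388 × 0.5670 = 0.135 kg/m³.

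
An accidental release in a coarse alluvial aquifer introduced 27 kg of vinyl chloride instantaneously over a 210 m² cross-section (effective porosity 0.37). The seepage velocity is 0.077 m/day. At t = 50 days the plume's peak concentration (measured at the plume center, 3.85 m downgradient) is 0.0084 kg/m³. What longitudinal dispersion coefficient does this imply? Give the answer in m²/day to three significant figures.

At the plume center C_max = M/(n_e·A·√(4πDt)), so D = M²/(4πt·(n_e·A·C_max)²).
n_e·A·C_max = 0.37 × 210 × 0.0084 = 0.6527 kg/m.
D = 27²/(4π × 50 × 0.6527²) = 2.72 m²/day.

2.72 m²/day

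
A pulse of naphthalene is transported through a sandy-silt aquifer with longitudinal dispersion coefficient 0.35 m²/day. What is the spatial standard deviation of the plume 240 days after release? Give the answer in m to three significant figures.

13.0 m

Dispersive spreading gives a Gaussian with σ² = 2Dt; advection only shifts the center.
σ = √(2 × 0.35 × 240) = 13.0 m.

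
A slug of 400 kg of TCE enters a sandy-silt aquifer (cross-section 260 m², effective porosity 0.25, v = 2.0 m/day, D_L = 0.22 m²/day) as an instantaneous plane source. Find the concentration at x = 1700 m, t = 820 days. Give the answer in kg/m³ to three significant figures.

For an instantaneous plane source, C(x,t) = M/(n_e·A·√(4πDt)) · exp(−(x−vt)²/(4Dt)), with n_e·A the pore (flow) area.
Plume center vt = 2.0 × 820 = 1640 m, so the well at 1700 m is 60 m downgradient of the peak.
√(4πDt) = 47.61 m, giving peak height M/(n_e·A·√(4πDt)) = 400/(0.25 × 260 × 47.61) = 0.1293 kg/m³.
(x−vt)²/(4Dt) = (60)²/(4 × 0.22 × 820) = 4.989; exp(−4.989) = 0.006812.
C = 0.1293 × 0.006812 = 0.000881 kg/m³.

0.000881 kg/m³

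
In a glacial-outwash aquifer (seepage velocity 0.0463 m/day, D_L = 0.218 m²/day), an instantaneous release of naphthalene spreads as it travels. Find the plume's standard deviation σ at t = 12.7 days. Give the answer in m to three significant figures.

2.35 m

Dispersive spreading gives a Gaussian with σ² = 2Dt; advection only shifts the center.
σ = √(2 × 0.218 × 12.7) = 2.35 m.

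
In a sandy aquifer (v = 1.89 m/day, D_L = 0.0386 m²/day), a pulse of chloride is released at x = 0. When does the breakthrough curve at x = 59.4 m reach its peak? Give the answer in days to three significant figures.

For the 1D instantaneous-source solution, setting ∂C/∂t = 0 at fixed x gives v²t² + 2Dt − x² = 0, so t = (√(D² + v²x²) − D)/v².
√(D² + v²x²) = √(0.0386² + 1.89² × 59.4²) = 112.3; v² = 3.5721.
t = (112.3 − 0.0386)/3.5721 = 31.4 days (vs. the pure-advection estimate x/v = 31.4 d).

31.4 days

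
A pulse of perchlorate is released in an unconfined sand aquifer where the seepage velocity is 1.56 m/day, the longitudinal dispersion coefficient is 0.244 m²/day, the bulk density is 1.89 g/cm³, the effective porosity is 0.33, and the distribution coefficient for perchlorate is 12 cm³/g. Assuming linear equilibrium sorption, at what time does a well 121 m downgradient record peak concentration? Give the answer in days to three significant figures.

5400 days

Retardation factor R = 1 + ρ_b·K_d/n = 1 + 1.89 × 12/0.33 = 69.73.
Sorption retards both mechanisms: v_R = v/R = 0.02237 m/day, D_R = D/R = 0.003499 m²/day.
Peak time from v_R²t² + 2D_R t − x² = 0: t = (√(D_R² + v_R²x²) − D_R)/v_R².
√(D_R² + v_R²x²) = √(0.003499² + 0.02237² × 121²) = 2.707; v_R² = 0.0005004.
t = (2.707 − 0.003499)/0.0005004 = 5400 days.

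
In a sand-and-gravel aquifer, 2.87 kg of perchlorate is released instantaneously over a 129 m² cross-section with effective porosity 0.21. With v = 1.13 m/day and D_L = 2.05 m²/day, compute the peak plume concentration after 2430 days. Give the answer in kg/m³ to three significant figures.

The peak of an instantaneous 1D plume sits at x = vt; there the Gaussian factor is 1 and C_max = M/(n_e·A·√(4πDt)), where n_e·A is the pore area the mass is dissolved in.
√(4πDt) = √(4π × 2.05 × 2430) = 250.2 m, so C_max = 2.87/(0.21 × 129 × 250.2) = 0.000423 kg/m³.

0.000423 kg/m³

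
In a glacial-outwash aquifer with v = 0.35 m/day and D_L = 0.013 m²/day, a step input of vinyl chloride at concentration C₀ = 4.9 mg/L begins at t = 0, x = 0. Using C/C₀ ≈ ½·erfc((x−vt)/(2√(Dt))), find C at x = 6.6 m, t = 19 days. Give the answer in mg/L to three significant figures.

For a continuous step input, C/C₀ ≈ ½·erfc((x−vt)/(2√(Dt))).
vt = 0.35 × 19 = 6.65 m and 2√(Dt) = 2√(0.013 × 19) = 0.9940 m.
Argument (x−vt)/(2√(Dt)) = (6.6 − 6.65)/0.9940 = -0.05030; ½·erfc(-0.05030) = 0.5284.
C = 4.9 × 0.5284 = 2.59 mg/L.

2.59 mg/L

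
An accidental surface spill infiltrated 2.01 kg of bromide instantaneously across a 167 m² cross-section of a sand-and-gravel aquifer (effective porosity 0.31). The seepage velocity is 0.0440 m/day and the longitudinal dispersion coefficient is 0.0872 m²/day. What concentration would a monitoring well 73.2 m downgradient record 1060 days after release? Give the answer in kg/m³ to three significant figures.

0.000169 kg/m³

For an instantaneous plane source, C(x,t) = M/(n_e·A·√(4πDt)) · exp(−(x−vt)²/(4Dt)), with n_e·A the pore (flow) area.
Plume center vt = 0.0440 × 1060 = 46.64 m, so the well at 73.2 m is 26.56 m downgradient of the peak.
√(4πDt) = 34.08 m, giving peak height M/(n_e·A·√(4πDt)) = 2.01/(0.31 × 167 × 34.08) = 0.001139 kg/m³.
(x−vt)²/(4Dt) = (26.56)²/(4 × 0.0872 × 1060) = 1.908; exp(−1.908) = 0.1484.
C = 0.001139 × 0.1484 = 0.000169 kg/m³.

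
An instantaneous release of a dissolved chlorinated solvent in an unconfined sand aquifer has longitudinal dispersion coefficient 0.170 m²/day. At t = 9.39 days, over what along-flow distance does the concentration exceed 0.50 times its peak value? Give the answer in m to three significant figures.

4.21 m

The plume is Gaussian with σ = √(2Dt) = √(2 × 0.170 × 9.39) = 1.787 m.
C/C_peak = exp(−Δx²/(2σ²)) = 0.50 ⇒ Δx = σ·√(−2 ln 0.50) = 1.787 × 1.177 = 2.103 m.
Width = 2Δx = 4.21 m.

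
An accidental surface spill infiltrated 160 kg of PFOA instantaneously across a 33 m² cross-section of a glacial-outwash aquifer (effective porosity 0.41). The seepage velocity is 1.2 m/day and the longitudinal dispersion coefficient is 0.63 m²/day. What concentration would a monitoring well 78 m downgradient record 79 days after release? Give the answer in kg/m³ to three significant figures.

For an instantaneous plane source, C(x,t) = M/(n_e·A·√(4πDt)) · exp(−(x−vt)²/(4Dt)), with n_e·A the pore (flow) area.
Plume center vt = 1.2 × 79 = 94.8 m, so the well at 78 m is 16.8 m upgradient of the peak.
√(4πDt) = 25.01 m, giving peak height M/(n_e·A·√(4πDt)) = 160/(0.41 × 33 × 25.01) = 0.4728 kg/m³.
(x−vt)²/(4Dt) = (-16.8)²/(4 × 0.63 × 79) = 1.418; exp(−1.418) = 0.2422.
C = 0.4728 × 0.2422 = 0.115 kg/m³.

0.115 kg/m³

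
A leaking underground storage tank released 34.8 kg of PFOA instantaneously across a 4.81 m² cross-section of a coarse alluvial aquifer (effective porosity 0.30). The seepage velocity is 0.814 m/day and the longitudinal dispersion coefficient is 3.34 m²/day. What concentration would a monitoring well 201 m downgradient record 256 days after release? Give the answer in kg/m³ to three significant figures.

0.229 kg/m³

For an instantaneous plane source, C(x,t) = M/(n_e·A·√(4πDt)) · exp(−(x−vt)²/(4Dt)), with n_e·A the pore (flow) area.
Plume center vt = 0.814 × 256 = 208.384 m, so the well at 201 m is 7.384 m upgradient of the peak.
√(4πDt) = 103.7 m, giving peak height M/(n_e·A·√(4πDt)) = 34.8/(0.30 × 4.81 × 103.7) = 0.2326 kg/m³.
(x−vt)²/(4Dt) = (-7.384)²/(4 × 3.34 × 256) = 0.01594; exp(−0.01594) = 0.9842.
C = 0.2326 × 0.9842 = 0.229 kg/m³.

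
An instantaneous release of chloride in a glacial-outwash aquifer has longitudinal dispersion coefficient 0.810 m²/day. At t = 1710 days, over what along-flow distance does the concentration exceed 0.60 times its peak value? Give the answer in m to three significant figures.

106 m

The plume is Gaussian with σ = √(2Dt) = √(2 × 0.810 × 1710) = 52.63 m.
C/C_peak = exp(−Δx²/(2σ²)) = 0.60 ⇒ Δx = σ·√(−2 ln 0.60) = 52.63 × 1.011 = 53.21 m.
Width = 2Δx = 106 m.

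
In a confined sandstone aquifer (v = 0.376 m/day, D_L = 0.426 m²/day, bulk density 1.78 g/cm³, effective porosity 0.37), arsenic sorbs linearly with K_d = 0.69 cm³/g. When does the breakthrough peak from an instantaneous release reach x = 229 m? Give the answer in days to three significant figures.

Retardation factor R = 1 + ρ_b·K_d/n = 1 + 1.78 × 0.69/0.37 = 4.319.
Sorption retards both mechanisms: v_R = v/R = 0.08706 m/day, D_R = D/R = 0.09863 m²/day.
Peak time from v_R²t² + 2D_R t − x² = 0: t = (√(D_R² + v_R²x²) − D_R)/v_R².
√(D_R² + v_R²x²) = √(0.09863² + 0.08706² × 229²) = 19.94; v_R² = 0.007579.
t = (19.94 − 0.09863)/0.007579 = 2620 days.

2620 days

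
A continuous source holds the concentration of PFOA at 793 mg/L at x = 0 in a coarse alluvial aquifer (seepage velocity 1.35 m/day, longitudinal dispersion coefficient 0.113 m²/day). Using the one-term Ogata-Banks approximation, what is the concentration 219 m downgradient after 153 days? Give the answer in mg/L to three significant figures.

13.6 mg/L

For a continuous step input, C/C₀ ≈ ½·erfc((x−vt)/(2√(Dt))).
vt = 1.35 × 153 = 206.55 m and 2√(Dt) = 2√(0.113 × 153) = 8.316 m.
Argument (x−vt)/(2√(Dt)) = (219 − 206.55)/8.316 = 1.497; ½·erfc(1.497) = 0.01713.
C = 793 × 0.01713 = 13.6 mg/L.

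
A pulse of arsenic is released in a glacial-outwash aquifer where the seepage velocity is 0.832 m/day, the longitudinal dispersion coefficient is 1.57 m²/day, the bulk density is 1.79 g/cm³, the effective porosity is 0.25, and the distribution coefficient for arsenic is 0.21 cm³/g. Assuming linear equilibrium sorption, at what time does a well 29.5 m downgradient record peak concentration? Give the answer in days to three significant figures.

83.3 days

Retardation factor R = 1 + ρ_b·K_d/n = 1 + 1.79 × 0.21/0.25 = 2.504.
Sorption retards both mechanisms: v_R = v/R = 0.3323 m/day, D_R = D/R = 0.6270 m²/day.
Peak time from v_R²t² + 2D_R t − x² = 0: t = (√(D_R² + v_R²x²) − D_R)/v_R².
√(D_R² + v_R²x²) = √(0.6270² + 0.3323² × 29.5²) = 9.823; v_R² = 0.1104.
t = (9.823 − 0.6270)/0.1104 = 83.3 days.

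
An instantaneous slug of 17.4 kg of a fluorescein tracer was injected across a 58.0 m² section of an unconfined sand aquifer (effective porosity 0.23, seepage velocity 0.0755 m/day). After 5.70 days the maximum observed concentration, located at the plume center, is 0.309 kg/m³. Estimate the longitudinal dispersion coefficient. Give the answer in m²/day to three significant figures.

0.249 m²/day

At the plume center C_max = M/(n_e·A·√(4πDt)), so D = M²/(4πt·(n_e·A·C_max)²).
n_e·A·C_max = 0.23 × 58.0 × 0.309 = 4.122 kg/m.
D = 17.4²/(4π × 5.70 × 4.122²) = 0.249 m²/day.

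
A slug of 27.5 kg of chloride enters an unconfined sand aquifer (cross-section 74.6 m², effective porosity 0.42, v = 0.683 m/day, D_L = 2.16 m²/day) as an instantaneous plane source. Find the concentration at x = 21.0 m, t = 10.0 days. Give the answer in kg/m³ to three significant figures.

0.00521 kg/m³

For an instantaneous plane source, C(x,t) = M/(n_e·A·√(4πDt)) · exp(−(x−vt)²/(4Dt)), with n_e·A the pore (flow) area.
Plume center vt = 0.683 × 10.0 = 6.83 m, so the well at 21.0 m is 14.17 m downgradient of the peak.
√(4πDt) = 16.48 m, giving peak height M/(n_e·A·√(4πDt)) = 27.5/(0.42 × 74.6 × 16.48) = 0.05326 kg/m³.
(x−vt)²/(4Dt) = (14.17)²/(4 × 2.16 × 10.0) = 2.324; exp(−2.324) = 0.09788.
C = 0.05326 × 0.09788 = 0.00521 kg/m³.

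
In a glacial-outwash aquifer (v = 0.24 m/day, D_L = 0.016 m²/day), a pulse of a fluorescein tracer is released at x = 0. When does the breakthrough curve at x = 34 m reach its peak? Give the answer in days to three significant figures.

For the 1D instantaneous-source solution, setting ∂C/∂t = 0 at fixed x gives v²t² + 2Dt − x² = 0, so t = (√(D² + v²x²) − D)/v².
√(D² + v²x²) = √(0.016² + 0.24² × 34²) = 8.160; v² = 0.0576.
t = (8.160 − 0.016)/0.0576 = 141 days (vs. the pure-advection estimate x/v = 142 d).

141 days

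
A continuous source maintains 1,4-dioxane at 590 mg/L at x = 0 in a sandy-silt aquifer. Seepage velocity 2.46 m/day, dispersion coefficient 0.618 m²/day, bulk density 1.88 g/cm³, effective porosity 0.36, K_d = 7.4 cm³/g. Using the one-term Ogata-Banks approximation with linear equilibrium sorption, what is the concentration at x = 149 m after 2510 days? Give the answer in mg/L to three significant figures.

459 mg/L

Retardation factor R = 1 + ρ_b·K_d/n = 1 + 1.88 × 7.4/0.36 = 39.64.
Sorption retards both mechanisms: v_R = v/R = 0.06206 m/day, D_R = D/R = 0.01559 m²/day.
v_R·t = 0.06206 × 2510 = 155.7706 m; 2√(D_R t) = 12.51 m; argument = (149 − 155.7706)/12.51 = -0.5412.
C = C₀ × ½·erfc(-0.5412) = 590 × 0.7780 = 459 mg/L.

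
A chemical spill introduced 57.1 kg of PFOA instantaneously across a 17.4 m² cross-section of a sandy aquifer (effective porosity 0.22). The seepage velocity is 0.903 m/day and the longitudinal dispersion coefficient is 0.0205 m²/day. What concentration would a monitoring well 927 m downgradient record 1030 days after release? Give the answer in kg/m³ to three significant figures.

For an instantaneous plane source, C(x,t) = M/(n_e·A·√(4πDt)) · exp(−(x−vt)²/(4Dt)), with n_e·A the pore (flow) area.
Plume center vt = 0.903 × 1030 = 930.09 m, so the well at 927 m is 3.09 m upgradient of the peak.
√(4πDt) = 16.29 m, giving peak height M/(n_e·A·√(4πDt)) = 57.1/(0.22 × 17.4 × 16.29) = 0.9157 kg/m³.
(x−vt)²/(4Dt) = (-3.09)²/(4 × 0.0205 × 1030) = 0.1130; exp(−0.1130) = 0.8932.
C = 0.9157 × 0.8932 = 0.818 kg/m³.

0.818 kg/m³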